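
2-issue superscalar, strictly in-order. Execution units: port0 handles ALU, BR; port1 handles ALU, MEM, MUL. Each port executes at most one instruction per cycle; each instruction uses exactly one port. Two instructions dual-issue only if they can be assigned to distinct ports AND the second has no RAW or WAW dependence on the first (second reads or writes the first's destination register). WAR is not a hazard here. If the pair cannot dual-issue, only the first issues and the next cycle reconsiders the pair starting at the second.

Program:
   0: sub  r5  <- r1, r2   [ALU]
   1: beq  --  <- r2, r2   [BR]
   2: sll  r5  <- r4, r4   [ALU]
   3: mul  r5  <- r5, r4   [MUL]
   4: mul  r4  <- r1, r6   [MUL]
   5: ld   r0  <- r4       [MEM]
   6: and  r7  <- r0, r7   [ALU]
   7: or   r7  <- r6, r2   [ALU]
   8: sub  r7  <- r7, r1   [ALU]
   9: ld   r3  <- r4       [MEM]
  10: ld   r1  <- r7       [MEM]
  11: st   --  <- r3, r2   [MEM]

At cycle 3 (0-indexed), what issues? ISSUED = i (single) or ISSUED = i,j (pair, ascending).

c0: i0,i1 sub.ALU;beq.BR  pair
c1: i2 sll.ALU  RAW+WAW r5
c2: i3 mul.MUL  no-port MUL/MUL
c3: i4 mul.MUL  no-port MUL/MEM
c4: i5 ld.MEM  RAW r0
c5: i6 and.ALU  WAW r7
c6: i7 or.ALU  RAW+WAW r7
c7: i8,i9 sub.ALU;ld.MEM  pair
c8: i10 ld.MEM  no-port MEM/MEM
c9: i11 st.MEM  tail

ISSUED = 4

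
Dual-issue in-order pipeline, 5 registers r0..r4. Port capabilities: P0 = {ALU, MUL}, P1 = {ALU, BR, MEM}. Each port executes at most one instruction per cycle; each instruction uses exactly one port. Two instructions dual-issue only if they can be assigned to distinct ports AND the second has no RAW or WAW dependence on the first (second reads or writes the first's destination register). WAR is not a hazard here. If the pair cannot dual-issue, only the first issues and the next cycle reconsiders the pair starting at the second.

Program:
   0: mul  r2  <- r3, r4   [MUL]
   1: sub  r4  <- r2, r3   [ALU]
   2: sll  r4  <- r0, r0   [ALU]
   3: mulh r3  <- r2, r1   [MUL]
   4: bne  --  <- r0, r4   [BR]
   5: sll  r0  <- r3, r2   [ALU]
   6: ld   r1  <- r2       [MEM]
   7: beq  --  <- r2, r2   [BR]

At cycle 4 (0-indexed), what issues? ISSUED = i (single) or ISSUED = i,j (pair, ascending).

t=0 i0:mul.MUL ; RAW r2
t=1 i1:sub.ALU ; WAW r4
t=2 i2,i3:sll.ALU/mulh.MUL ; dual
t=3 i4,i5:bne.BR/sll.ALU ; dual
t=4 i6:ld.MEM ; no-port MEM/BR
t=5 i7:beq.BR ; tail

ISSUED = 6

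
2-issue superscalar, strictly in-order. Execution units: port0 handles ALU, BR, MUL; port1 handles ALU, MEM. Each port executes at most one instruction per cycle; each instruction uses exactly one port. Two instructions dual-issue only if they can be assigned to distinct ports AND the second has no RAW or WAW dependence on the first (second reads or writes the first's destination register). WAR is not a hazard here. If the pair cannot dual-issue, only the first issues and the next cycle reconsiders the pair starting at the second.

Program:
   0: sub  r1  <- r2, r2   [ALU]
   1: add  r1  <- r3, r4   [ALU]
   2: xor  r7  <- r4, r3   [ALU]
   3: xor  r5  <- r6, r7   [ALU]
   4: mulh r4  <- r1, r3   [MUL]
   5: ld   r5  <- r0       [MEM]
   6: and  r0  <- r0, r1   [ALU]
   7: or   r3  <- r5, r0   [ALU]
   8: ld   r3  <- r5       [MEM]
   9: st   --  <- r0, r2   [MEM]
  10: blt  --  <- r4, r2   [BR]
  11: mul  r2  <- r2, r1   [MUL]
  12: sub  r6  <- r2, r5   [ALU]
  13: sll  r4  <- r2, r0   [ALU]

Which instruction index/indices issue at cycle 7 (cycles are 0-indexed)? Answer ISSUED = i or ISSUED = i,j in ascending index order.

0. sub @i0  | WAW r1
1. add+xor @i1+i2  | 2-wide
2. xor+mulh @i3+i4  | 2-wide
3. ld+and @i5+i6  | 2-wide
4. or @i7  | WAW r3
5. ld @i8  | no-port MEM/MEM
6. st+blt @i9+i10  | 2-wide
7. mul @i11  | RAW r2
8. sub+sll @i12+i13  | 2-wide

ISSUED = 11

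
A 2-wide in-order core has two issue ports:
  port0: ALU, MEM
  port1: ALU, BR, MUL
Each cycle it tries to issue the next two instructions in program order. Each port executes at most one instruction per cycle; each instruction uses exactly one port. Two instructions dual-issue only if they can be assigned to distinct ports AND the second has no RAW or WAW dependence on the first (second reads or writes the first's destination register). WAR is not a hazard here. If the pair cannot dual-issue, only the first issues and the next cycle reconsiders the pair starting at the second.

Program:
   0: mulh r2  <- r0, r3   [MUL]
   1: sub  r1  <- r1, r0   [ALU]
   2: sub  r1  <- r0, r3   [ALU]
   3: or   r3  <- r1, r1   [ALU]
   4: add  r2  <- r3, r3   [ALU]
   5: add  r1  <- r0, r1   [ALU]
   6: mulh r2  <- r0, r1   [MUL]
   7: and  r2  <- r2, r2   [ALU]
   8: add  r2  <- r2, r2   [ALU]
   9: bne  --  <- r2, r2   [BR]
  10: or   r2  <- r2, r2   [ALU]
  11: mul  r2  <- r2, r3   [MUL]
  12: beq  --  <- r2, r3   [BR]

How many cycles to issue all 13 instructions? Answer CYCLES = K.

0. mulh.MUL/sub.ALU @i0&i1  | dual
1. sub.ALU @i2  | RAW r1
2. or.ALU @i3  | RAW r3
3. add.ALU/add.ALU @i4&i5  | dual
4. mulh.MUL @i6  | RAW+WAW r2
5. and.ALU @i7  | RAW+WAW r2
6. add.ALU @i8  | RAW r2
7. bne.BR/or.ALU @i9&i10  | dual
8. mul.MUL @i11  | no-port MUL/BR
9. beq.BR @i12  | tail

CYCLES = 10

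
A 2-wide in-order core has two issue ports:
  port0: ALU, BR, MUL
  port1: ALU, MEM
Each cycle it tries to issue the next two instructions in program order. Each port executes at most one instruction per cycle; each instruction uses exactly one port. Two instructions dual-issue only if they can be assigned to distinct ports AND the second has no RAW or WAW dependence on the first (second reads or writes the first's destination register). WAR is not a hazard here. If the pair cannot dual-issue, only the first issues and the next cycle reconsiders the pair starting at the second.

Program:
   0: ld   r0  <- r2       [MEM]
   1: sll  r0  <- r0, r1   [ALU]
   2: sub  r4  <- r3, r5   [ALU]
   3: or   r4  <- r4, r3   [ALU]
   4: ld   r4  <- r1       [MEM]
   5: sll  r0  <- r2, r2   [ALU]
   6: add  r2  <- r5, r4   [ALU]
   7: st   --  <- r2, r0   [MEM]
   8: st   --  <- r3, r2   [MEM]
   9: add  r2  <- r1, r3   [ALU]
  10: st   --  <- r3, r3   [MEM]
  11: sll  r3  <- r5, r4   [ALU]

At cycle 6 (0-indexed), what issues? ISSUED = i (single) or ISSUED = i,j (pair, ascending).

ISSUED = 8,9

  cy0 -> i0 (ld) RAW+WAW r0
  cy1 -> i1,i2 (sll+sub) dual
  cy2 -> i3 (or) WAW r4
  cy3 -> i4,i5 (ld+sll) dual
  cy4 -> i6 (add) RAW r2
  cy5 -> i7 (st) no-port MEM/MEM
  cy6 -> i8,i9 (st+add) dual
  cy7 -> i10,i11 (st+sll) dual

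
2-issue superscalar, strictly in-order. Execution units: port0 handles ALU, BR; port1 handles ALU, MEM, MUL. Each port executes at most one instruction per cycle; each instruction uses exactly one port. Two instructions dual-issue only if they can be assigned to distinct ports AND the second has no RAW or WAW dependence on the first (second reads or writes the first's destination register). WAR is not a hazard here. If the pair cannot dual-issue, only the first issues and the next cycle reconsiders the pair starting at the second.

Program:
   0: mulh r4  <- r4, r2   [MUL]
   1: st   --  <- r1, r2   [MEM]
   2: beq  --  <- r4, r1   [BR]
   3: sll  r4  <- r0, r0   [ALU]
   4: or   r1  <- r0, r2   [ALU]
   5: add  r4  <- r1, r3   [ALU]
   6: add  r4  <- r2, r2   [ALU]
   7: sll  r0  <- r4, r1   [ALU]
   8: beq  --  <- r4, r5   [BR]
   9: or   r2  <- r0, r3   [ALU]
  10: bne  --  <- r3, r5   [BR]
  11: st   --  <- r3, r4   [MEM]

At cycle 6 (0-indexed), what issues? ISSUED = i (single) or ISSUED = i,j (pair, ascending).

0. mulh.MUL @i0  | no-port MUL/MEM
1. st.MEM+beq.BR @i1,i2  | pair
2. sll.ALU+or.ALU @i3,i4  | pair
3. add.ALU @i5  | WAW r4
4. add.ALU @i6  | RAW r4
5. sll.ALU+beq.BR @i7,i8  | pair
6. or.ALU+bne.BR @i9,i10  | pair
7. st.MEM @i11  | tail

ISSUED = 9,10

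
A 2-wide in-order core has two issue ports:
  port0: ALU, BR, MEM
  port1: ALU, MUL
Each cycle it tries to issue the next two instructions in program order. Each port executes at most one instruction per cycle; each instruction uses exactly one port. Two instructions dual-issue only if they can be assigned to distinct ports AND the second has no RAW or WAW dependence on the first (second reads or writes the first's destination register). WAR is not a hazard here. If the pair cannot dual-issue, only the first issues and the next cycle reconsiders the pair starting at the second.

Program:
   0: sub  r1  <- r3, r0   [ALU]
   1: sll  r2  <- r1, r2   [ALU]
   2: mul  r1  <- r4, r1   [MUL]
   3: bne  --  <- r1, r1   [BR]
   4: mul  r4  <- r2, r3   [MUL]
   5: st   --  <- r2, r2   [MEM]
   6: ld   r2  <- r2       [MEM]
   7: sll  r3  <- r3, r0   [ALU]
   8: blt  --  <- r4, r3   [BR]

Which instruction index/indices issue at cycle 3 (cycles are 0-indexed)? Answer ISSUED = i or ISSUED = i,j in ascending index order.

ISSUED = 5

0. sub @i0  | RAW r1
1. sll/mul @i1,i2  | 2-wide
2. bne/mul @i3,i4  | 2-wide
3. st @i5  | no-port MEM/MEM
4. ld/sll @i6,i7  | 2-wide
5. blt @i8  | tail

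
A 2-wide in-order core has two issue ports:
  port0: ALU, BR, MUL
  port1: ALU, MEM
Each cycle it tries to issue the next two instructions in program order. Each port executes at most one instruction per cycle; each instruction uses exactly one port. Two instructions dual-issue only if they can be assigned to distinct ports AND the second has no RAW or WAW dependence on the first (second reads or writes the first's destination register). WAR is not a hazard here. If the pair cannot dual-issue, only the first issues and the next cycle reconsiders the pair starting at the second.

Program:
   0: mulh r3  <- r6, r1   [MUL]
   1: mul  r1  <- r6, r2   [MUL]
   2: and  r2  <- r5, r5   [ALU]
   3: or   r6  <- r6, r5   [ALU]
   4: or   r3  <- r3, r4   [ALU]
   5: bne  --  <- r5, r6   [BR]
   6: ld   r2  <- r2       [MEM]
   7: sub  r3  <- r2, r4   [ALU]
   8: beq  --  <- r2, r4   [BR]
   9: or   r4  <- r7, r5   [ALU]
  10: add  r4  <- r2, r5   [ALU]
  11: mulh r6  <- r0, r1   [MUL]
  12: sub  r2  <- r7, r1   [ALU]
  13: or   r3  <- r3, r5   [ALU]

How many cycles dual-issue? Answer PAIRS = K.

[0] i0  mulh  -- no-port MUL/MUL
[1] i1/i2  mul+and  -- dual
[2] i3/i4  or+or  -- dual
[3] i5/i6  bne+ld  -- dual
[4] i7/i8  sub+beq  -- dual
[5] i9  or  -- WAW r4
[6] i10/i11  add+mulh  -- dual
[7] i12/i13  sub+or  -- dual

PAIRS = 6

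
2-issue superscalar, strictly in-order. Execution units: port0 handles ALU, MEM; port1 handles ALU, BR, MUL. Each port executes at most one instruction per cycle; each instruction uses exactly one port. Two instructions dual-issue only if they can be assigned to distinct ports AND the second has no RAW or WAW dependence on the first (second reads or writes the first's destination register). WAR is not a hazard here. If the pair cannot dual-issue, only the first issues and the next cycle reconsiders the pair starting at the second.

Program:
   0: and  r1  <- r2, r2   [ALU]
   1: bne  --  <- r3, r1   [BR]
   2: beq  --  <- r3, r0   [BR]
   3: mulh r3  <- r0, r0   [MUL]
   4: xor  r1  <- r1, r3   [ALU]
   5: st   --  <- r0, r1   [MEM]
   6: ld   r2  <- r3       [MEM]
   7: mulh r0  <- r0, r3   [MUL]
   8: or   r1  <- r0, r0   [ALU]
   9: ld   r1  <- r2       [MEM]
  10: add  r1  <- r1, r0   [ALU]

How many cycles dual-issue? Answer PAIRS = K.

PAIRS = 1

  cy0 -> i0 (and) RAW r1
  cy1 -> i1 (bne) no-port BR/BR
  cy2 -> i2 (beq) no-port BR/MUL
  cy3 -> i3 (mulh) RAW r3
  cy4 -> i4 (xor) RAW r1
  cy5 -> i5 (st) no-port MEM/MEM
  cy6 -> i6,i7 (ld+mulh) dual
  cy7 -> i8 (or) WAW r1
  cy8 -> i9 (ld) RAW+WAW r1
  cy9 -> i10 (add) tail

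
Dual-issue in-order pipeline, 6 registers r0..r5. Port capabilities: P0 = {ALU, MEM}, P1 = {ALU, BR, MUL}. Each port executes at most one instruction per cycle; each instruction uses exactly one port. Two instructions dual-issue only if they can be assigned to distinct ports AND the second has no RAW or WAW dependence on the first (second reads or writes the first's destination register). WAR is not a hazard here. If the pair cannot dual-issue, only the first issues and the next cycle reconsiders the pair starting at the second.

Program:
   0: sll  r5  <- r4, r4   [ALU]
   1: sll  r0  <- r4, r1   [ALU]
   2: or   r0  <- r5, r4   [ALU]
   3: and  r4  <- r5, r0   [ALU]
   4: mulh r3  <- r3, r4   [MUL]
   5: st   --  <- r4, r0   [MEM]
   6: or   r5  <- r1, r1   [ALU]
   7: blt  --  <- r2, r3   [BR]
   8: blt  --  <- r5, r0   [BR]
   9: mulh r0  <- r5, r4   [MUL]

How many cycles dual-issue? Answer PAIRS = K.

PAIRS = 3

#0 head=0: sll+sll i0+i1 pair
#1 head=2: or i2 RAW r0
#2 head=3: and i3 RAW r4
#3 head=4: mulh+st i4+i5 pair
#4 head=6: or+blt i6+i7 pair
#5 head=8: blt i8 no-port BR/MUL
#6 head=9: mulh i9 tail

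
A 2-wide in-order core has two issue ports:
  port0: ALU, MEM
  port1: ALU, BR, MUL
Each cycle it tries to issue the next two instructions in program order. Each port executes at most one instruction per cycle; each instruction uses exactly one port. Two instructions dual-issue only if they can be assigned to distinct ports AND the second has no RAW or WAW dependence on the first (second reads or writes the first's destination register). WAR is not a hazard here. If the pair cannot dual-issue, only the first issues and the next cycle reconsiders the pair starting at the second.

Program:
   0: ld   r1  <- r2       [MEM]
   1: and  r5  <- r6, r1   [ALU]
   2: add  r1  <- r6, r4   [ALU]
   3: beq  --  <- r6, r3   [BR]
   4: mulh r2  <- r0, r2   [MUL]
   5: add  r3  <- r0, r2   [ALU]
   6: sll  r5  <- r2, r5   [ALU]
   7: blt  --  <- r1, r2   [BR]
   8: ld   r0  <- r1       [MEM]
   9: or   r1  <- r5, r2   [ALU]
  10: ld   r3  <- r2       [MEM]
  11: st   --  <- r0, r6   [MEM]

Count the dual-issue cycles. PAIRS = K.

  cy0 -> i0 (ld) RAW r1
  cy1 -> i1+i2 (and add) pair
  cy2 -> i3 (beq) no-port BR/MUL
  cy3 -> i4 (mulh) RAW r2
  cy4 -> i5+i6 (add sll) pair
  cy5 -> i7+i8 (blt ld) pair
  cy6 -> i9+i10 (or ld) pair
  cy7 -> i11 (st) tail

PAIRS = 4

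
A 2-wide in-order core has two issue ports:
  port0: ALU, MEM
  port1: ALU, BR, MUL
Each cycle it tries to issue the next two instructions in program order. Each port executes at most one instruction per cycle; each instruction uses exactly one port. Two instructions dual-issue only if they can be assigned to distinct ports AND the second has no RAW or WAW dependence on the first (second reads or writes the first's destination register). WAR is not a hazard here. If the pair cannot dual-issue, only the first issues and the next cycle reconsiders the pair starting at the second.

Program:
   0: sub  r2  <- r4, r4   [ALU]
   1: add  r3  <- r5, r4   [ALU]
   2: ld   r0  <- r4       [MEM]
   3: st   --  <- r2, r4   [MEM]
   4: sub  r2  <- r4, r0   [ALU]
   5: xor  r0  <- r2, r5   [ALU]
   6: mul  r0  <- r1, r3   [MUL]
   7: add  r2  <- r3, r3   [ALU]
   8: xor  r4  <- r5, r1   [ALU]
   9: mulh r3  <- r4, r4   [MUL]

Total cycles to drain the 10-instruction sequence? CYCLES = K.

CYCLES = 7

#0 head=0: sub add i0+i1 dual
#1 head=2: ld i2 no-port MEM/MEM
#2 head=3: st sub i3+i4 dual
#3 head=5: xor i5 WAW r0
#4 head=6: mul add i6+i7 dual
#5 head=8: xor i8 RAW r4
#6 head=9: mulh i9 tail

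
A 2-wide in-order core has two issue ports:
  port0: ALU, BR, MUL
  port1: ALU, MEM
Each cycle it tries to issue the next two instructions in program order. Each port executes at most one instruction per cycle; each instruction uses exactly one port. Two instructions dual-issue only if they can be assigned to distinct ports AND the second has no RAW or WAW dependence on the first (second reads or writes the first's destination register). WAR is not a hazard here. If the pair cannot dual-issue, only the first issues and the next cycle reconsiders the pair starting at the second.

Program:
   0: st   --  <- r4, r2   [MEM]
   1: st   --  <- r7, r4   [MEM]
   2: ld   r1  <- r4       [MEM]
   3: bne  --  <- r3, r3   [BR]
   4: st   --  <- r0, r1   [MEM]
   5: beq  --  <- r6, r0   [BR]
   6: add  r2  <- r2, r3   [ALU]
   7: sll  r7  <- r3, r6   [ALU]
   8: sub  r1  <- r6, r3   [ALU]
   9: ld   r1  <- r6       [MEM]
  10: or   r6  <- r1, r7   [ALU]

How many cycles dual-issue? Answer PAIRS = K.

PAIRS = 3

0. st @i0  | no-port MEM/MEM
1. st @i1  | no-port MEM/MEM
2. ld+bne @i2/i3  | dual
3. st+beq @i4/i5  | dual
4. add+sll @i6/i7  | dual
5. sub @i8  | WAW r1
6. ld @i9  | RAW r1
7. or @i10  | tail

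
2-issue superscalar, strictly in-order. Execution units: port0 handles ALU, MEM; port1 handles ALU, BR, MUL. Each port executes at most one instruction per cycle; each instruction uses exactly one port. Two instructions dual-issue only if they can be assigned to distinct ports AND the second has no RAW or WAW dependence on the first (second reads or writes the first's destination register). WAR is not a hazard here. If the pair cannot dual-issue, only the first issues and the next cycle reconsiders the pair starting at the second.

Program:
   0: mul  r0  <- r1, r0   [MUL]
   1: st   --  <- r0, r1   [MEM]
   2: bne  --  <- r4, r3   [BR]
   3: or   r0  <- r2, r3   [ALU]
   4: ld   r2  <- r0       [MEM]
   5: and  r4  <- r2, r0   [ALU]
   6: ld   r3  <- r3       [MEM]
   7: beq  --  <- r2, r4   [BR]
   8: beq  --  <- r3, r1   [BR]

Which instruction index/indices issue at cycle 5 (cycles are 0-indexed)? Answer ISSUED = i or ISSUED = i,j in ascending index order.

ISSUED = 7

[0] i0  mul  -- RAW r0
[1] i1,i2  st+bne  -- dual
[2] i3  or  -- RAW r0
[3] i4  ld  -- RAW r2
[4] i5,i6  and+ld  -- dual
[5] i7  beq  -- no-port BR/BR
[6] i8  beq  -- tail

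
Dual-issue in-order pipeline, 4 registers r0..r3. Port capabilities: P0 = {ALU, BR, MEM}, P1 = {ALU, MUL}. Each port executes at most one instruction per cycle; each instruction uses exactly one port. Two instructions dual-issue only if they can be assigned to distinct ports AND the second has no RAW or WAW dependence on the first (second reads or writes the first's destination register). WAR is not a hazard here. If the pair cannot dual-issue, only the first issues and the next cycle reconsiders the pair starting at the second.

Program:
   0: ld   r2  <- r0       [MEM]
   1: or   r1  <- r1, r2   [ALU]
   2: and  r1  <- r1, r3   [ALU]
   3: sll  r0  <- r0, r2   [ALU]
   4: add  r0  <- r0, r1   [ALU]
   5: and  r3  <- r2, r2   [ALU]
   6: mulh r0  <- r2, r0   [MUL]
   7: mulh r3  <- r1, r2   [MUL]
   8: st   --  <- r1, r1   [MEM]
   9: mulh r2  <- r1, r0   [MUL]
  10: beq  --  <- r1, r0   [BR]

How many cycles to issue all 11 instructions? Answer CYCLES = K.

CYCLES = 7

#0 head=0: ld i0 RAW r2
#1 head=1: or i1 RAW+WAW r1
#2 head=2: and sll i2&i3 pair
#3 head=4: add and i4&i5 pair
#4 head=6: mulh i6 no-port MUL/MUL
#5 head=7: mulh st i7&i8 pair
#6 head=9: mulh beq i9&i10 pair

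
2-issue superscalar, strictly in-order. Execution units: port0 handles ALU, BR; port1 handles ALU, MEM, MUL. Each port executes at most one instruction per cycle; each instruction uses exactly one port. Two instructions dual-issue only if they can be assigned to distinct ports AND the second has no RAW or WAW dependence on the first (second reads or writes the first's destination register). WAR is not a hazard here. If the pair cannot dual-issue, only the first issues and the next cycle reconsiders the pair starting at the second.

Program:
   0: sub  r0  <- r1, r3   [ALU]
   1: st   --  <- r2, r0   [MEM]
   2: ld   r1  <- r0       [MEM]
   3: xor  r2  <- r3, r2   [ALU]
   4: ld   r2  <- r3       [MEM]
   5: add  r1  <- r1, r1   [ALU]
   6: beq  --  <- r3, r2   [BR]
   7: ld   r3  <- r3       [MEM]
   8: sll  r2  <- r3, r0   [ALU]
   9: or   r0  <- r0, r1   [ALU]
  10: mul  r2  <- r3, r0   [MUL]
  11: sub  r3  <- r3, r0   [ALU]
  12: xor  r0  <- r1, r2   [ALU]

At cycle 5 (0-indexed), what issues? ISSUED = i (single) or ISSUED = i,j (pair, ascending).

ISSUED = 8,9

t=0 i0:sub ; RAW r0
t=1 i1:st ; no-port MEM/MEM
t=2 i2+i3:ld/xor ; pair
t=3 i4+i5:ld/add ; pair
t=4 i6+i7:beq/ld ; pair
t=5 i8+i9:sll/or ; pair
t=6 i10+i11:mul/sub ; pair
t=7 i12:xor ; tail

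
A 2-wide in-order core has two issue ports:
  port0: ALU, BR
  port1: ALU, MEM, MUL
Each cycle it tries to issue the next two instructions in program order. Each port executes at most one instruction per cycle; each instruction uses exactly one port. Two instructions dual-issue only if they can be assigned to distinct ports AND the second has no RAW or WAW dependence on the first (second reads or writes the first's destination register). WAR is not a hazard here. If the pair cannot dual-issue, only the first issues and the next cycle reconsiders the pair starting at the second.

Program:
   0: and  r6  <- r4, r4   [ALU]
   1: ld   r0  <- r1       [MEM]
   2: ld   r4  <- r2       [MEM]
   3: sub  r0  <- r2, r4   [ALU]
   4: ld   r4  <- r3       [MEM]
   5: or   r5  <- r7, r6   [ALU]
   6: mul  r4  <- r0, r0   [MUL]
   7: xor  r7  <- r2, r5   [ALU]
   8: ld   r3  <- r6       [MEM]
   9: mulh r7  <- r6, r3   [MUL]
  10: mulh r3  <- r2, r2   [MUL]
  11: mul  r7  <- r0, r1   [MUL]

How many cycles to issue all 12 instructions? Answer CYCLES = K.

CYCLES = 8

#0 head=0: and/ld i0+i1 dual
#1 head=2: ld i2 RAW r4
#2 head=3: sub/ld i3+i4 dual
#3 head=5: or/mul i5+i6 dual
#4 head=7: xor/ld i7+i8 dual
#5 head=9: mulh i9 no-port MUL/MUL
#6 head=10: mulh i10 no-port MUL/MUL
#7 head=11: mul i11 tail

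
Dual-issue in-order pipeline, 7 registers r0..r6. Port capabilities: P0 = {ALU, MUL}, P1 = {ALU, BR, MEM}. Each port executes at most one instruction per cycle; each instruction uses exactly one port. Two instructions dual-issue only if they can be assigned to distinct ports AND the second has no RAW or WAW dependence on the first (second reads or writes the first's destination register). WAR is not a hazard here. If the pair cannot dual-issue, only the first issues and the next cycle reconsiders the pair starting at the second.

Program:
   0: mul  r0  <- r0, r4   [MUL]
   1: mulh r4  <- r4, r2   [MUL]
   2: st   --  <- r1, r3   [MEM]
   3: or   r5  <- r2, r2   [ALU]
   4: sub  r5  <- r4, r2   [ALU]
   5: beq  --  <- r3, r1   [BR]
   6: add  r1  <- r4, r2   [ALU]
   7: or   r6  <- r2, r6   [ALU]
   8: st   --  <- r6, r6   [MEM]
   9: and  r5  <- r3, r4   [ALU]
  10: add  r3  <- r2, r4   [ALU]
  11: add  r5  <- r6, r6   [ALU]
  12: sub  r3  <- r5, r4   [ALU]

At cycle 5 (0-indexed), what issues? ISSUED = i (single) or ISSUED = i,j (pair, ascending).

c0: i0 mul.MUL  no-port MUL/MUL
c1: i1+i2 mulh.MUL/st.MEM  dual
c2: i3 or.ALU  WAW r5
c3: i4+i5 sub.ALU/beq.BR  dual
c4: i6+i7 add.ALU/or.ALU  dual
c5: i8+i9 st.MEM/and.ALU  dual
c6: i10+i11 add.ALU/add.ALU  dual
c7: i12 sub.ALU  tail

ISSUED = 8,9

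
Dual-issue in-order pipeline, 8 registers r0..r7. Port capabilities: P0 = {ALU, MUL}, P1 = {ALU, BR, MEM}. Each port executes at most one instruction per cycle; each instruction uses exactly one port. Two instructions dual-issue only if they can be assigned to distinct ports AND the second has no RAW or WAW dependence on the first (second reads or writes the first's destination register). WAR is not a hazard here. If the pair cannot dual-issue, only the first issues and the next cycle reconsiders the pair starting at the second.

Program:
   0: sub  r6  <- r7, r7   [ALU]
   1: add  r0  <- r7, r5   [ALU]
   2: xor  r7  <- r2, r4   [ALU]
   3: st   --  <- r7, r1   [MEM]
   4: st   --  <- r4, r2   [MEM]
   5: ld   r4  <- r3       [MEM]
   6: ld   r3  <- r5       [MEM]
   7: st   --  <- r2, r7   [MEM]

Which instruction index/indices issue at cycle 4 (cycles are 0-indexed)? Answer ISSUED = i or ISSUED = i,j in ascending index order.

#0 head=0: sub/add i0,i1 pair
#1 head=2: xor i2 RAW r7
#2 head=3: st i3 no-port MEM/MEM
#3 head=4: st i4 no-port MEM/MEM
#4 head=5: ld i5 no-port MEM/MEM
#5 head=6: ld i6 no-port MEM/MEM
#6 head=7: st i7 tail

ISSUED = 5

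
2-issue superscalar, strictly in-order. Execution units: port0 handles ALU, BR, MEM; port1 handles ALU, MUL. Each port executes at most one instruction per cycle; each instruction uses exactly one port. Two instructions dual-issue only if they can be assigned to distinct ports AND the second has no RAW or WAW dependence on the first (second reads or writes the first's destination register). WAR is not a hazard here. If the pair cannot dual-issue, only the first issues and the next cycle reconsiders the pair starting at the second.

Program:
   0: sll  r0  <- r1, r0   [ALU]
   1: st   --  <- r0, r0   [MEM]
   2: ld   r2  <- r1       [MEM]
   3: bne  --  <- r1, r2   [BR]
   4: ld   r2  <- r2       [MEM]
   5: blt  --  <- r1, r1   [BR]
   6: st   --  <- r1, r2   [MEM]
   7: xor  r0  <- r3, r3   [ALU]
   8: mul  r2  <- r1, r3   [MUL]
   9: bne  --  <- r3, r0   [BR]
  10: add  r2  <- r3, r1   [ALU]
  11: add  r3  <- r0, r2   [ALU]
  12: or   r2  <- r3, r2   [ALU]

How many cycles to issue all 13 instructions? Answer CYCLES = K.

CYCLES = 11

0. sll @i0  | RAW r0
1. st @i1  | no-port MEM/MEM
2. ld @i2  | no-port MEM/BR
3. bne @i3  | no-port BR/MEM
4. ld @i4  | no-port MEM/BR
5. blt @i5  | no-port BR/MEM
6. st+xor @i6,i7  | pair
7. mul+bne @i8,i9  | pair
8. add @i10  | RAW r2
9. add @i11  | RAW r3
10. or @i12  | tail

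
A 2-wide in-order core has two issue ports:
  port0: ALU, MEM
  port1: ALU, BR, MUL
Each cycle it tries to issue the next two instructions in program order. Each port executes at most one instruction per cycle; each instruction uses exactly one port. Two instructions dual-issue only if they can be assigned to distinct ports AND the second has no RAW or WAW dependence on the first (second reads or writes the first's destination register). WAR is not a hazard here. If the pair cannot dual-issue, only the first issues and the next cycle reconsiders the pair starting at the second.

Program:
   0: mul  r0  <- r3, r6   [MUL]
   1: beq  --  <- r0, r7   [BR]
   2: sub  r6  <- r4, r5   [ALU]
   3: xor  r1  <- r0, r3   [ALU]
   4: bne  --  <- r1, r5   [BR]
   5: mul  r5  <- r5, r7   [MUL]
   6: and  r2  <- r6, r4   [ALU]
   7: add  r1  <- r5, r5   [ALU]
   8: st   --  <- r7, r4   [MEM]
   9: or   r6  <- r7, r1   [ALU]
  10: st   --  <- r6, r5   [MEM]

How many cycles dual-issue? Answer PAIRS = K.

[0] i0  mul  -- no-port MUL/BR
[1] i1/i2  beq/sub  -- 2-wide
[2] i3  xor  -- RAW r1
[3] i4  bne  -- no-port BR/MUL
[4] i5/i6  mul/and  -- 2-wide
[5] i7/i8  add/st  -- 2-wide
[6] i9  or  -- RAW r6
[7] i10  st  -- tail

PAIRS = 3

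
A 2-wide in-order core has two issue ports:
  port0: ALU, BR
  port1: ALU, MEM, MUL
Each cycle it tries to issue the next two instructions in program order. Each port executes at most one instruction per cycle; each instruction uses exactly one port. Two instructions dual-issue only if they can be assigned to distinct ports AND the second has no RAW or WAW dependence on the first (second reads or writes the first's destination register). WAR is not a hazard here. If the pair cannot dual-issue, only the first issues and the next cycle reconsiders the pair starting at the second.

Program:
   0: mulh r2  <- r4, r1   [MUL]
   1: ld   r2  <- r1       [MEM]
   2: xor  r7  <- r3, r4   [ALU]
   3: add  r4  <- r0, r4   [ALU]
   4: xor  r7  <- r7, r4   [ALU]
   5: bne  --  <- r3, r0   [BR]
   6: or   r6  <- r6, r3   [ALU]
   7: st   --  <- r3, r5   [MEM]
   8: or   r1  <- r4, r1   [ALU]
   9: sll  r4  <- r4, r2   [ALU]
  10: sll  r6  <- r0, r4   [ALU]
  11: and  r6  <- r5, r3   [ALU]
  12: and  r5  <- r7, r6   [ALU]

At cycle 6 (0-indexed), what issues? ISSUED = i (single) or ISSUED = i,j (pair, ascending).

ISSUED = 10

  cy0 -> i0 (mulh) no-port MUL/MEM
  cy1 -> i1+i2 (ld+xor) dual
  cy2 -> i3 (add) RAW r4
  cy3 -> i4+i5 (xor+bne) dual
  cy4 -> i6+i7 (or+st) dual
  cy5 -> i8+i9 (or+sll) dual
  cy6 -> i10 (sll) WAW r6
  cy7 -> i11 (and) RAW r6
  cy8 -> i12 (and) tail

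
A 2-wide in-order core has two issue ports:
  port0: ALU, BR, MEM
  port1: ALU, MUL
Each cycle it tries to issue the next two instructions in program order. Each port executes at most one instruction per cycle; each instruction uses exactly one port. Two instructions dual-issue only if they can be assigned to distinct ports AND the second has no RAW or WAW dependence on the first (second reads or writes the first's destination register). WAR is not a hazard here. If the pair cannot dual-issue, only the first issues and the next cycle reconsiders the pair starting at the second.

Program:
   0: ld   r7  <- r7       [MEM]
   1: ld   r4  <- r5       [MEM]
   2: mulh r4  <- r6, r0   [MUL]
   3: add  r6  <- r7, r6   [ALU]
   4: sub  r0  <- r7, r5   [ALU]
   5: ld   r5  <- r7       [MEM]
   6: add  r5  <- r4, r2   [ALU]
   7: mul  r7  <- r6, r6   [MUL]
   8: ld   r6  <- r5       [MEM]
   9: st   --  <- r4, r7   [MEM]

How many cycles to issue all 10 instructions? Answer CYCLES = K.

  cy0 -> i0 (ld) no-port MEM/MEM
  cy1 -> i1 (ld) WAW r4
  cy2 -> i2+i3 (mulh/add) dual
  cy3 -> i4+i5 (sub/ld) dual
  cy4 -> i6+i7 (add/mul) dual
  cy5 -> i8 (ld) no-port MEM/MEM
  cy6 -> i9 (st) tail

CYCLES = 7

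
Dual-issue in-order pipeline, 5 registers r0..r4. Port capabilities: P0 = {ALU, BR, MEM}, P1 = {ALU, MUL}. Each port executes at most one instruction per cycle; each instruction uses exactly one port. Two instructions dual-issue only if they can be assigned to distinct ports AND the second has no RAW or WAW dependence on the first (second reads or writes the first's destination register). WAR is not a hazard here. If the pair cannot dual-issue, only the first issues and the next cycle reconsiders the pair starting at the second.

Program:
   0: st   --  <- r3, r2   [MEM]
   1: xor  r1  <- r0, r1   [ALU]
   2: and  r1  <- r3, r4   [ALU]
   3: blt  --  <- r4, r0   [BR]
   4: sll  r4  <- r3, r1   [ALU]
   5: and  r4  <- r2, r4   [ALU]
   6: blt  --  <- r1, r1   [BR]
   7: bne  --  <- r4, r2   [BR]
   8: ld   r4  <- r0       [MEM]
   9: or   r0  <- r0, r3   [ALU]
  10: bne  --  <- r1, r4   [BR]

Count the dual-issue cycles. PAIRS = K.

#0 head=0: st.MEM+xor.ALU i0&i1 dual
#1 head=2: and.ALU+blt.BR i2&i3 dual
#2 head=4: sll.ALU i4 RAW+WAW r4
#3 head=5: and.ALU+blt.BR i5&i6 dual
#4 head=7: bne.BR i7 no-port BR/MEM
#5 head=8: ld.MEM+or.ALU i8&i9 dual
#6 head=10: bne.BR i10 tail

PAIRS = 4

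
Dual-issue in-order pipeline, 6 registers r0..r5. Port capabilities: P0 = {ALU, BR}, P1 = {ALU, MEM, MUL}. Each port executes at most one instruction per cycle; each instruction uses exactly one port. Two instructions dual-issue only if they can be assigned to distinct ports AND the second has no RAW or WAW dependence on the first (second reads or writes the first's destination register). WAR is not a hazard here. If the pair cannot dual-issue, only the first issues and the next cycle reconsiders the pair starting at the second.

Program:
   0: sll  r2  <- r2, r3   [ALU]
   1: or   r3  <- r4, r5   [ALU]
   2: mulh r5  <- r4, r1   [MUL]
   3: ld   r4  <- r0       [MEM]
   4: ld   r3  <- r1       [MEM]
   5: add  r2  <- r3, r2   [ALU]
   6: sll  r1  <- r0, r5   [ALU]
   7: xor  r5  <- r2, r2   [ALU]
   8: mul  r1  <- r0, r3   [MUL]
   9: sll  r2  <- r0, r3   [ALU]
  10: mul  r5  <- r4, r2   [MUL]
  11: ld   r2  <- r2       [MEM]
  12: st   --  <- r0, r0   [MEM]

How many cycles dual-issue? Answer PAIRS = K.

PAIRS = 3

0. sll+or @i0,i1  | 2-wide
1. mulh @i2  | no-port MUL/MEM
2. ld @i3  | no-port MEM/MEM
3. ld @i4  | RAW r3
4. add+sll @i5,i6  | 2-wide
5. xor+mul @i7,i8  | 2-wide
6. sll @i9  | RAW r2
7. mul @i10  | no-port MUL/MEM
8. ld @i11  | no-port MEM/MEM
9. st @i12  | tail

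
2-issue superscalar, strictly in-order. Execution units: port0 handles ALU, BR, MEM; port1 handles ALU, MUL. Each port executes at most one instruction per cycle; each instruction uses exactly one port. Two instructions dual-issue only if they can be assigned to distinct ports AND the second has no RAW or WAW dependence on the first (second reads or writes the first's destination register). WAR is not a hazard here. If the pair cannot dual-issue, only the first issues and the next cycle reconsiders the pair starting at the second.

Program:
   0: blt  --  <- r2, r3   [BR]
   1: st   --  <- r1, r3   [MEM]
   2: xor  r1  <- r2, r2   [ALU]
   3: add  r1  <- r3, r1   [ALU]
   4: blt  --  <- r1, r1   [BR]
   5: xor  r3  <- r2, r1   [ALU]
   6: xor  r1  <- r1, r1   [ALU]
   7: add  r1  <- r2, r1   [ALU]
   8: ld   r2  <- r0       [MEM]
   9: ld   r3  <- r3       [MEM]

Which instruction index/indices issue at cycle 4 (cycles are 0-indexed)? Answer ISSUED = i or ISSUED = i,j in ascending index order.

0. blt.BR @i0  | no-port BR/MEM
1. st.MEM xor.ALU @i1&i2  | 2-wide
2. add.ALU @i3  | RAW r1
3. blt.BR xor.ALU @i4&i5  | 2-wide
4. xor.ALU @i6  | RAW+WAW r1
5. add.ALU ld.MEM @i7&i8  | 2-wide
6. ld.MEM @i9  | tail

ISSUED = 6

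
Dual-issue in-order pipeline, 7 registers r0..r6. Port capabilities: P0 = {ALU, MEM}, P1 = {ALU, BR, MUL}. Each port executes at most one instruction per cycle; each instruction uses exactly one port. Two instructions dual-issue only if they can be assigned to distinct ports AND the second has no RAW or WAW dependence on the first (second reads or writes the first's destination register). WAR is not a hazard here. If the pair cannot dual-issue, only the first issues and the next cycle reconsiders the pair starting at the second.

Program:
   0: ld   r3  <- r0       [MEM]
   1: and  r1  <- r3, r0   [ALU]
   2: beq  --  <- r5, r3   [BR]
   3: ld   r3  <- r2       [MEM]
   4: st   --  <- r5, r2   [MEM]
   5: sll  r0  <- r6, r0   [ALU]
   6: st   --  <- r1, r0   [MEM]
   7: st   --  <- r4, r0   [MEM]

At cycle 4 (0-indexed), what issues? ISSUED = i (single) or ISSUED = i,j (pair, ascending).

0. ld.MEM @i0  | RAW r3
1. and.ALU/beq.BR @i1+i2  | pair
2. ld.MEM @i3  | no-port MEM/MEM
3. st.MEM/sll.ALU @i4+i5  | pair
4. st.MEM @i6  | no-port MEM/MEM
5. st.MEM @i7  | tail

ISSUED = 6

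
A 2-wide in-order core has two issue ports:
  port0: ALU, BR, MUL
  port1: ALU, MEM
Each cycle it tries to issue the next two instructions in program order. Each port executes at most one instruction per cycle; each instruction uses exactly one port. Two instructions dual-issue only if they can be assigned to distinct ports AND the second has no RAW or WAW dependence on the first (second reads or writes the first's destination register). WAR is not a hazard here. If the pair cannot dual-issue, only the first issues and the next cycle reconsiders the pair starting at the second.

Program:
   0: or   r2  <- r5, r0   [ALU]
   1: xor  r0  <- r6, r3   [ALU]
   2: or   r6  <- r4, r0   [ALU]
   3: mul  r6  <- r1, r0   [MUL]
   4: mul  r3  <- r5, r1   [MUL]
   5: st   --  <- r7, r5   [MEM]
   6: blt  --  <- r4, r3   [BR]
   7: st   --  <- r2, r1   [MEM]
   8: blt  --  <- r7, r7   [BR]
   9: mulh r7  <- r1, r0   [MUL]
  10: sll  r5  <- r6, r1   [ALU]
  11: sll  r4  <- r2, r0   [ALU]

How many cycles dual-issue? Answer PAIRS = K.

PAIRS = 4

  cy0 -> i0,i1 (or+xor) pair
  cy1 -> i2 (or) WAW r6
  cy2 -> i3 (mul) no-port MUL/MUL
  cy3 -> i4,i5 (mul+st) pair
  cy4 -> i6,i7 (blt+st) pair
  cy5 -> i8 (blt) no-port BR/MUL
  cy6 -> i9,i10 (mulh+sll) pair
  cy7 -> i11 (sll) tail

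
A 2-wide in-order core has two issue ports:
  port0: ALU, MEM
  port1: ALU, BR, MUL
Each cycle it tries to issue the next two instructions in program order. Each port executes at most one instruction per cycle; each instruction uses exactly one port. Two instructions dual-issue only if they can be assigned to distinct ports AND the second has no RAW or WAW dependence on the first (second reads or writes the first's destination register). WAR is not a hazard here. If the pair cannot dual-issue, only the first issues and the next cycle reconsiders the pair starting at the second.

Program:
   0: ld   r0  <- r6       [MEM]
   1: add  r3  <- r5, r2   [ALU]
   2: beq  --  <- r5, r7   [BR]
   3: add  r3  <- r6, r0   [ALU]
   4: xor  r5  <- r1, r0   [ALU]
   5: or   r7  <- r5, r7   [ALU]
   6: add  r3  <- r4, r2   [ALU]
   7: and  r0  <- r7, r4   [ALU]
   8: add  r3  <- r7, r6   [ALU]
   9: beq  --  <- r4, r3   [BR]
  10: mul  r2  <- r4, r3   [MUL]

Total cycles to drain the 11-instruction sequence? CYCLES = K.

t=0 i0/i1:ld.MEM;add.ALU ; dual
t=1 i2/i3:beq.BR;add.ALU ; dual
t=2 i4:xor.ALU ; RAW r5
t=3 i5/i6:or.ALU;add.ALU ; dual
t=4 i7/i8:and.ALU;add.ALU ; dual
t=5 i9:beq.BR ; no-port BR/MUL
t=6 i10:mul.MUL ; tail

CYCLES = 7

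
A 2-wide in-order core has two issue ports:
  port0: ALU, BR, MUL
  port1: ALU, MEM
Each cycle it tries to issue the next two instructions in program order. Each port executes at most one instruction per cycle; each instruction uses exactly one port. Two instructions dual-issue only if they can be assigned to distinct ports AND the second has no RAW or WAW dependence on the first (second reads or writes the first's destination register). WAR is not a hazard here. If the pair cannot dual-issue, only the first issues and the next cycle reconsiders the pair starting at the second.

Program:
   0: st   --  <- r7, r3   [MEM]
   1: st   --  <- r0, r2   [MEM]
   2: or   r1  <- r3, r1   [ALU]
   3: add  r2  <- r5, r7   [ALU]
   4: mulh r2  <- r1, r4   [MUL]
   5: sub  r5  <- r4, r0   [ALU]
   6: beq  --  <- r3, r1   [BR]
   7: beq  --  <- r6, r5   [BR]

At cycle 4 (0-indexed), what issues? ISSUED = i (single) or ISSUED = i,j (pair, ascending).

0. st @i0  | no-port MEM/MEM
1. st/or @i1+i2  | 2-wide
2. add @i3  | WAW r2
3. mulh/sub @i4+i5  | 2-wide
4. beq @i6  | no-port BR/BR
5. beq @i7  | tail

ISSUED = 6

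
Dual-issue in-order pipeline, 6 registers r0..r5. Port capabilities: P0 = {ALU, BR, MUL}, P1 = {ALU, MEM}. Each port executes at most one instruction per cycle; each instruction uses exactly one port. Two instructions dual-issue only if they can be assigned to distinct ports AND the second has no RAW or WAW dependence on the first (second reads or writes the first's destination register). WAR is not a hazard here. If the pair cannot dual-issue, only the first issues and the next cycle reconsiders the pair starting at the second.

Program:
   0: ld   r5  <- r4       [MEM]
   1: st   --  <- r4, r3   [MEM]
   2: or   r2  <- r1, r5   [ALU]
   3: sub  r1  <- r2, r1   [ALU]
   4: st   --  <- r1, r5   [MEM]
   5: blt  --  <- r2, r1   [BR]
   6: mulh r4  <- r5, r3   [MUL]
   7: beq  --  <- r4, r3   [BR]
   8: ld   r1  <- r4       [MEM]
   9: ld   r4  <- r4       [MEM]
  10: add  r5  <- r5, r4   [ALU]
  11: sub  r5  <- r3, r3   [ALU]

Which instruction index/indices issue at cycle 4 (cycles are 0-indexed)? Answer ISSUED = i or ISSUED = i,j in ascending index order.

t=0 i0:ld ; no-port MEM/MEM
t=1 i1+i2:st/or ; pair
t=2 i3:sub ; RAW r1
t=3 i4+i5:st/blt ; pair
t=4 i6:mulh ; no-port MUL/BR
t=5 i7+i8:beq/ld ; pair
t=6 i9:ld ; RAW r4
t=7 i10:add ; WAW r5
t=8 i11:sub ; tail

ISSUED = 6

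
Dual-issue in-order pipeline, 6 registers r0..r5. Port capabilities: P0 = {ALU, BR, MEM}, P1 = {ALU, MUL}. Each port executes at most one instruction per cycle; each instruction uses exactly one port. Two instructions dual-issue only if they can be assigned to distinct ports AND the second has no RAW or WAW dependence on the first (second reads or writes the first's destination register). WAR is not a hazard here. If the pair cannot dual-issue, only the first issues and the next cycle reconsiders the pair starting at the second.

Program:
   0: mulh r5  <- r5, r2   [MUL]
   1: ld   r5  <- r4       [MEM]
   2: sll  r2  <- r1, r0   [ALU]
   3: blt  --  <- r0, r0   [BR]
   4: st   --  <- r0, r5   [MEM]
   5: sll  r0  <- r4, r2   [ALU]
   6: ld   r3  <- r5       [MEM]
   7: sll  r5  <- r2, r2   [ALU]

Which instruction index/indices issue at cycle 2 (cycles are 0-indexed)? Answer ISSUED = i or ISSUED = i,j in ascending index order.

#0 head=0: mulh i0 WAW r5
#1 head=1: ld;sll i1&i2 2-wide
#2 head=3: blt i3 no-port BR/MEM
#3 head=4: st;sll i4&i5 2-wide
#4 head=6: ld;sll i6&i7 2-wide

ISSUED = 3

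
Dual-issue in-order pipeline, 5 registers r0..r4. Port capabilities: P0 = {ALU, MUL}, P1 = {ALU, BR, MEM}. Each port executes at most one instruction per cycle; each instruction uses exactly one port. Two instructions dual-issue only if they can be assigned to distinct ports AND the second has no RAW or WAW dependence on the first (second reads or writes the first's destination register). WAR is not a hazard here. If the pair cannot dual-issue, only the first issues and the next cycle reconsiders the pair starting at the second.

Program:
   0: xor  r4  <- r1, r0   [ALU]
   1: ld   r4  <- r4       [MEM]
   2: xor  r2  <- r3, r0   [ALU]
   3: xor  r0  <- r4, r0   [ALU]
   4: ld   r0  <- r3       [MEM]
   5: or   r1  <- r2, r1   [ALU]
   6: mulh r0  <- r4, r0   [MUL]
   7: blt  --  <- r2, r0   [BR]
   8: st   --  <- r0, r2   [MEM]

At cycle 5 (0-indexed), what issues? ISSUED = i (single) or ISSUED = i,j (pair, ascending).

[0] i0  xor  -- RAW+WAW r4
[1] i1,i2  ld+xor  -- 2-wide
[2] i3  xor  -- WAW r0
[3] i4,i5  ld+or  -- 2-wide
[4] i6  mulh  -- RAW r0
[5] i7  blt  -- no-port BR/MEM
[6] i8  st  -- tail

ISSUED = 7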